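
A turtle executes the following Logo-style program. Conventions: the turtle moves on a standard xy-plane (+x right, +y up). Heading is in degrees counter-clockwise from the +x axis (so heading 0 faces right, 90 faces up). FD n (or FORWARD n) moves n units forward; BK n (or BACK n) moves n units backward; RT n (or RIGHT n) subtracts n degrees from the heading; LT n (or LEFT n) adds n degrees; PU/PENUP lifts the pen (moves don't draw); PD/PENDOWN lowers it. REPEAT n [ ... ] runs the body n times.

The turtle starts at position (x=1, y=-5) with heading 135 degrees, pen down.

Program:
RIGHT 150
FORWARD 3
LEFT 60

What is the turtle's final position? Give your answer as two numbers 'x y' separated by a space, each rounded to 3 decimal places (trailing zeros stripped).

Answer: 3.898 -5.776

Derivation:
Executing turtle program step by step:
Start: pos=(1,-5), heading=135, pen down
RT 150: heading 135 -> 345
FD 3: (1,-5) -> (3.898,-5.776) [heading=345, draw]
LT 60: heading 345 -> 45
Final: pos=(3.898,-5.776), heading=45, 1 segment(s) drawn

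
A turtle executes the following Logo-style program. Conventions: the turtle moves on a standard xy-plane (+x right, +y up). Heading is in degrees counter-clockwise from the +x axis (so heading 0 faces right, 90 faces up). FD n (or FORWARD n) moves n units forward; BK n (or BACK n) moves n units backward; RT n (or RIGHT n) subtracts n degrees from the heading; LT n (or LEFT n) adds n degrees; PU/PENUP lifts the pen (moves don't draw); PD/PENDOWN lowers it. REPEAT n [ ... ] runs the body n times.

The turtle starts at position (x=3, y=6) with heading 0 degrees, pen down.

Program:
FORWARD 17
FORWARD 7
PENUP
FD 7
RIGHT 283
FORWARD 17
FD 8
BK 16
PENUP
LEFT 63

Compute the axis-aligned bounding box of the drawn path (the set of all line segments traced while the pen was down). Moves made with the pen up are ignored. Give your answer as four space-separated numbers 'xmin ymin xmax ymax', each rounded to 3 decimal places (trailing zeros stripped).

Executing turtle program step by step:
Start: pos=(3,6), heading=0, pen down
FD 17: (3,6) -> (20,6) [heading=0, draw]
FD 7: (20,6) -> (27,6) [heading=0, draw]
PU: pen up
FD 7: (27,6) -> (34,6) [heading=0, move]
RT 283: heading 0 -> 77
FD 17: (34,6) -> (37.824,22.564) [heading=77, move]
FD 8: (37.824,22.564) -> (39.624,30.359) [heading=77, move]
BK 16: (39.624,30.359) -> (36.025,14.769) [heading=77, move]
PU: pen up
LT 63: heading 77 -> 140
Final: pos=(36.025,14.769), heading=140, 2 segment(s) drawn

Segment endpoints: x in {3, 20, 27}, y in {6}
xmin=3, ymin=6, xmax=27, ymax=6

Answer: 3 6 27 6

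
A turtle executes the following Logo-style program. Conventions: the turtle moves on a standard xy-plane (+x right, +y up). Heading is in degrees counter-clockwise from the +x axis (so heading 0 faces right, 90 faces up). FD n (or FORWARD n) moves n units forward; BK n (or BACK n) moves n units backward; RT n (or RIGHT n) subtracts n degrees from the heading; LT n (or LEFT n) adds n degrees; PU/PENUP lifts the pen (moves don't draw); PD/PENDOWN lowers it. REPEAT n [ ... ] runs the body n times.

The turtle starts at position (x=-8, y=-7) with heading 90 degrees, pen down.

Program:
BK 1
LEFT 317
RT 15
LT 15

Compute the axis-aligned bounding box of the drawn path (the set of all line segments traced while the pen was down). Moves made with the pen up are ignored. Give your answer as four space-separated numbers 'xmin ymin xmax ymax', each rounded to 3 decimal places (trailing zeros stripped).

Answer: -8 -8 -8 -7

Derivation:
Executing turtle program step by step:
Start: pos=(-8,-7), heading=90, pen down
BK 1: (-8,-7) -> (-8,-8) [heading=90, draw]
LT 317: heading 90 -> 47
RT 15: heading 47 -> 32
LT 15: heading 32 -> 47
Final: pos=(-8,-8), heading=47, 1 segment(s) drawn

Segment endpoints: x in {-8}, y in {-8, -7}
xmin=-8, ymin=-8, xmax=-8, ymax=-7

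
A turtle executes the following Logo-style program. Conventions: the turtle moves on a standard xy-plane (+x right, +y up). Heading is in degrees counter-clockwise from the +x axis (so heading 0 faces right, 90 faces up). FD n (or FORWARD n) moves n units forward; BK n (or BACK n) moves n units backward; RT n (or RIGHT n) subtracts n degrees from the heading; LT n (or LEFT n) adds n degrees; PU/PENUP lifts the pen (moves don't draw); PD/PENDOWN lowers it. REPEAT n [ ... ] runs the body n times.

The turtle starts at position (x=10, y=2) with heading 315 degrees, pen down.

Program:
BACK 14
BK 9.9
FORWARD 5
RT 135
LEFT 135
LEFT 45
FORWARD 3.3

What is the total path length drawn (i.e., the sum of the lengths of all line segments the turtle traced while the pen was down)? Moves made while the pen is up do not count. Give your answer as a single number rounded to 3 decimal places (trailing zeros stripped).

Executing turtle program step by step:
Start: pos=(10,2), heading=315, pen down
BK 14: (10,2) -> (0.101,11.899) [heading=315, draw]
BK 9.9: (0.101,11.899) -> (-6.9,18.9) [heading=315, draw]
FD 5: (-6.9,18.9) -> (-3.364,15.364) [heading=315, draw]
RT 135: heading 315 -> 180
LT 135: heading 180 -> 315
LT 45: heading 315 -> 0
FD 3.3: (-3.364,15.364) -> (-0.064,15.364) [heading=0, draw]
Final: pos=(-0.064,15.364), heading=0, 4 segment(s) drawn

Segment lengths:
  seg 1: (10,2) -> (0.101,11.899), length = 14
  seg 2: (0.101,11.899) -> (-6.9,18.9), length = 9.9
  seg 3: (-6.9,18.9) -> (-3.364,15.364), length = 5
  seg 4: (-3.364,15.364) -> (-0.064,15.364), length = 3.3
Total = 32.2

Answer: 32.2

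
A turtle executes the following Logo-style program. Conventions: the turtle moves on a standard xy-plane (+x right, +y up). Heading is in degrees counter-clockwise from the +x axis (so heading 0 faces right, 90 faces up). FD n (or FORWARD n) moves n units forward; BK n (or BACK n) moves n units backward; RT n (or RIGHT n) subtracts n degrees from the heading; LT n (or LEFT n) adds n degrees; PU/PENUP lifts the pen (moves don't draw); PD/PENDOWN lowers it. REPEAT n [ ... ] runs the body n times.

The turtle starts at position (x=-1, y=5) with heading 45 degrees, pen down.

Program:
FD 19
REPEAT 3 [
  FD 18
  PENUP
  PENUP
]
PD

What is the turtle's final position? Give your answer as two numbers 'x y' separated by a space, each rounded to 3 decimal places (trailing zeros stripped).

Executing turtle program step by step:
Start: pos=(-1,5), heading=45, pen down
FD 19: (-1,5) -> (12.435,18.435) [heading=45, draw]
REPEAT 3 [
  -- iteration 1/3 --
  FD 18: (12.435,18.435) -> (25.163,31.163) [heading=45, draw]
  PU: pen up
  PU: pen up
  -- iteration 2/3 --
  FD 18: (25.163,31.163) -> (37.891,43.891) [heading=45, move]
  PU: pen up
  PU: pen up
  -- iteration 3/3 --
  FD 18: (37.891,43.891) -> (50.619,56.619) [heading=45, move]
  PU: pen up
  PU: pen up
]
PD: pen down
Final: pos=(50.619,56.619), heading=45, 2 segment(s) drawn

Answer: 50.619 56.619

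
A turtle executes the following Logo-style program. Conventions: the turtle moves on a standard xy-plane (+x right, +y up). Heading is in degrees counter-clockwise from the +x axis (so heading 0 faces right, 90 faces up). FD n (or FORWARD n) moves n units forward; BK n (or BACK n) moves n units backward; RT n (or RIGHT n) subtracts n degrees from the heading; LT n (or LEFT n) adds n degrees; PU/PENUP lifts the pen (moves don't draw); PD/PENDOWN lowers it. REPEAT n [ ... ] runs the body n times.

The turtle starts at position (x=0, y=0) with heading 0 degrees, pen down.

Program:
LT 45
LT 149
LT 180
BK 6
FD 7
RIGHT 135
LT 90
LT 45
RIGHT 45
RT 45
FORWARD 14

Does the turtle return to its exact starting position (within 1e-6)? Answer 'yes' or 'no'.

Answer: no

Derivation:
Executing turtle program step by step:
Start: pos=(0,0), heading=0, pen down
LT 45: heading 0 -> 45
LT 149: heading 45 -> 194
LT 180: heading 194 -> 14
BK 6: (0,0) -> (-5.822,-1.452) [heading=14, draw]
FD 7: (-5.822,-1.452) -> (0.97,0.242) [heading=14, draw]
RT 135: heading 14 -> 239
LT 90: heading 239 -> 329
LT 45: heading 329 -> 14
RT 45: heading 14 -> 329
RT 45: heading 329 -> 284
FD 14: (0.97,0.242) -> (4.357,-13.342) [heading=284, draw]
Final: pos=(4.357,-13.342), heading=284, 3 segment(s) drawn

Start position: (0, 0)
Final position: (4.357, -13.342)
Distance = 14.036; >= 1e-6 -> NOT closed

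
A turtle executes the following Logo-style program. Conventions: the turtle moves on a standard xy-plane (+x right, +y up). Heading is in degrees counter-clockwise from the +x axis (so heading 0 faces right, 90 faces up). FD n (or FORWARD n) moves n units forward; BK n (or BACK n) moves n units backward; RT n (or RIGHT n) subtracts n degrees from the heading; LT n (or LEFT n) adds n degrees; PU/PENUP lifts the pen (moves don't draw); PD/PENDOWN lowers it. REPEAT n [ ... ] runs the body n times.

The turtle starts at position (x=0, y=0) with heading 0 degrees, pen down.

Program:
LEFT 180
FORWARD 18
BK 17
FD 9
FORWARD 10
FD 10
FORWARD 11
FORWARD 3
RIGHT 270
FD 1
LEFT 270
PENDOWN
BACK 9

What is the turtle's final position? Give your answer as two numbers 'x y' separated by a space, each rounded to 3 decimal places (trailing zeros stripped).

Executing turtle program step by step:
Start: pos=(0,0), heading=0, pen down
LT 180: heading 0 -> 180
FD 18: (0,0) -> (-18,0) [heading=180, draw]
BK 17: (-18,0) -> (-1,0) [heading=180, draw]
FD 9: (-1,0) -> (-10,0) [heading=180, draw]
FD 10: (-10,0) -> (-20,0) [heading=180, draw]
FD 10: (-20,0) -> (-30,0) [heading=180, draw]
FD 11: (-30,0) -> (-41,0) [heading=180, draw]
FD 3: (-41,0) -> (-44,0) [heading=180, draw]
RT 270: heading 180 -> 270
FD 1: (-44,0) -> (-44,-1) [heading=270, draw]
LT 270: heading 270 -> 180
PD: pen down
BK 9: (-44,-1) -> (-35,-1) [heading=180, draw]
Final: pos=(-35,-1), heading=180, 9 segment(s) drawn

Answer: -35 -1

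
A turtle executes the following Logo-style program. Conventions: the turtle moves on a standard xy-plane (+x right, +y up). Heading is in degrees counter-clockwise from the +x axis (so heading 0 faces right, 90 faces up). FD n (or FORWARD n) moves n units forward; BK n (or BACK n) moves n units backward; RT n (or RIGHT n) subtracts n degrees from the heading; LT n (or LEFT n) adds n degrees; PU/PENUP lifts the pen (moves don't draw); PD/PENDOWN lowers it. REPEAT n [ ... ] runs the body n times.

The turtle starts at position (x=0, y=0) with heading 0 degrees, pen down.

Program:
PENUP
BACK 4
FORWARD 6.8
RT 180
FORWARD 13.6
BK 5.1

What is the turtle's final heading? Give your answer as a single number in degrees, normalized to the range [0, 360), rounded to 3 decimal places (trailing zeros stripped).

Executing turtle program step by step:
Start: pos=(0,0), heading=0, pen down
PU: pen up
BK 4: (0,0) -> (-4,0) [heading=0, move]
FD 6.8: (-4,0) -> (2.8,0) [heading=0, move]
RT 180: heading 0 -> 180
FD 13.6: (2.8,0) -> (-10.8,0) [heading=180, move]
BK 5.1: (-10.8,0) -> (-5.7,0) [heading=180, move]
Final: pos=(-5.7,0), heading=180, 0 segment(s) drawn

Answer: 180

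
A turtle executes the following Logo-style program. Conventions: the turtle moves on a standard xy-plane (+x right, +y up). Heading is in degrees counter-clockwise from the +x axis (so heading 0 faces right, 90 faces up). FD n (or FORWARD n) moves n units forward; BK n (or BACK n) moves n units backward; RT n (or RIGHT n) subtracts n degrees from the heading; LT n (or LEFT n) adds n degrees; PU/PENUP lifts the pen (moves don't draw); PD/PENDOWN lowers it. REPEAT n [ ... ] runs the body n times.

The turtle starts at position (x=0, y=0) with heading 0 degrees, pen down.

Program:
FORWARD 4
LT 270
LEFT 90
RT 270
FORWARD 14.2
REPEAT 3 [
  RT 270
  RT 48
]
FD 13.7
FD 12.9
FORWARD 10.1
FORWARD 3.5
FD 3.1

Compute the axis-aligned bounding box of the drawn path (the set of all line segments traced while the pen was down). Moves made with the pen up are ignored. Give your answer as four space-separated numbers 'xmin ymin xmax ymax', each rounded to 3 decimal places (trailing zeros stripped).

Answer: -31.03 -11.251 4 14.2

Derivation:
Executing turtle program step by step:
Start: pos=(0,0), heading=0, pen down
FD 4: (0,0) -> (4,0) [heading=0, draw]
LT 270: heading 0 -> 270
LT 90: heading 270 -> 0
RT 270: heading 0 -> 90
FD 14.2: (4,0) -> (4,14.2) [heading=90, draw]
REPEAT 3 [
  -- iteration 1/3 --
  RT 270: heading 90 -> 180
  RT 48: heading 180 -> 132
  -- iteration 2/3 --
  RT 270: heading 132 -> 222
  RT 48: heading 222 -> 174
  -- iteration 3/3 --
  RT 270: heading 174 -> 264
  RT 48: heading 264 -> 216
]
FD 13.7: (4,14.2) -> (-7.084,6.147) [heading=216, draw]
FD 12.9: (-7.084,6.147) -> (-17.52,-1.435) [heading=216, draw]
FD 10.1: (-17.52,-1.435) -> (-25.691,-7.372) [heading=216, draw]
FD 3.5: (-25.691,-7.372) -> (-28.522,-9.429) [heading=216, draw]
FD 3.1: (-28.522,-9.429) -> (-31.03,-11.251) [heading=216, draw]
Final: pos=(-31.03,-11.251), heading=216, 7 segment(s) drawn

Segment endpoints: x in {-31.03, -28.522, -25.691, -17.52, -7.084, 0, 4, 4}, y in {-11.251, -9.429, -7.372, -1.435, 0, 6.147, 14.2}
xmin=-31.03, ymin=-11.251, xmax=4, ymax=14.2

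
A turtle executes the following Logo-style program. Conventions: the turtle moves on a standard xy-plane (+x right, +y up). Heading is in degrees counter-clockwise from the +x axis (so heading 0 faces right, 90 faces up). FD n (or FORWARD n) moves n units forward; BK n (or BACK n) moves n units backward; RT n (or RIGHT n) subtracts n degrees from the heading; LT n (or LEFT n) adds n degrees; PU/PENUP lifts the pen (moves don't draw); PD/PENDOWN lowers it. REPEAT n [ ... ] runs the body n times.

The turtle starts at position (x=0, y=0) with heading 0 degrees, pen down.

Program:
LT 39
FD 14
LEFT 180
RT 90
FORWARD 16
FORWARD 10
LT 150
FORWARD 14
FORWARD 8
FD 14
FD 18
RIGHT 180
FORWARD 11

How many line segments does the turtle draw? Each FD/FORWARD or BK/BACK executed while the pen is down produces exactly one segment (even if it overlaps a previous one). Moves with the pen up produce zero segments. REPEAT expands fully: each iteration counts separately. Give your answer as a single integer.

Answer: 8

Derivation:
Executing turtle program step by step:
Start: pos=(0,0), heading=0, pen down
LT 39: heading 0 -> 39
FD 14: (0,0) -> (10.88,8.81) [heading=39, draw]
LT 180: heading 39 -> 219
RT 90: heading 219 -> 129
FD 16: (10.88,8.81) -> (0.811,21.245) [heading=129, draw]
FD 10: (0.811,21.245) -> (-5.482,29.016) [heading=129, draw]
LT 150: heading 129 -> 279
FD 14: (-5.482,29.016) -> (-3.292,15.189) [heading=279, draw]
FD 8: (-3.292,15.189) -> (-2.041,7.287) [heading=279, draw]
FD 14: (-2.041,7.287) -> (0.149,-6.54) [heading=279, draw]
FD 18: (0.149,-6.54) -> (2.965,-24.319) [heading=279, draw]
RT 180: heading 279 -> 99
FD 11: (2.965,-24.319) -> (1.244,-13.454) [heading=99, draw]
Final: pos=(1.244,-13.454), heading=99, 8 segment(s) drawn
Segments drawn: 8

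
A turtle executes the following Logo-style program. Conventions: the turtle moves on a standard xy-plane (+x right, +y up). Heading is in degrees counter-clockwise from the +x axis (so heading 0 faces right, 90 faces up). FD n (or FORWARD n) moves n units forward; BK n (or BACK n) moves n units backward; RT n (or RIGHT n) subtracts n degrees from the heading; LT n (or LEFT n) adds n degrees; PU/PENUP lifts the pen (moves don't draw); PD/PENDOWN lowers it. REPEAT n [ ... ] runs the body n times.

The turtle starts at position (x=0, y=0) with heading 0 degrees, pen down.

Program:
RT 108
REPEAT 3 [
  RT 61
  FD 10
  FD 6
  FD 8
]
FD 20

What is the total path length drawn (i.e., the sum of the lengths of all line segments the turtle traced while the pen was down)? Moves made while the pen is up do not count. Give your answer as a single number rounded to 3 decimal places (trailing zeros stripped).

Executing turtle program step by step:
Start: pos=(0,0), heading=0, pen down
RT 108: heading 0 -> 252
REPEAT 3 [
  -- iteration 1/3 --
  RT 61: heading 252 -> 191
  FD 10: (0,0) -> (-9.816,-1.908) [heading=191, draw]
  FD 6: (-9.816,-1.908) -> (-15.706,-3.053) [heading=191, draw]
  FD 8: (-15.706,-3.053) -> (-23.559,-4.579) [heading=191, draw]
  -- iteration 2/3 --
  RT 61: heading 191 -> 130
  FD 10: (-23.559,-4.579) -> (-29.987,3.081) [heading=130, draw]
  FD 6: (-29.987,3.081) -> (-33.844,7.677) [heading=130, draw]
  FD 8: (-33.844,7.677) -> (-38.986,13.806) [heading=130, draw]
  -- iteration 3/3 --
  RT 61: heading 130 -> 69
  FD 10: (-38.986,13.806) -> (-35.402,23.141) [heading=69, draw]
  FD 6: (-35.402,23.141) -> (-33.252,28.743) [heading=69, draw]
  FD 8: (-33.252,28.743) -> (-30.385,36.212) [heading=69, draw]
]
FD 20: (-30.385,36.212) -> (-23.218,54.883) [heading=69, draw]
Final: pos=(-23.218,54.883), heading=69, 10 segment(s) drawn

Segment lengths:
  seg 1: (0,0) -> (-9.816,-1.908), length = 10
  seg 2: (-9.816,-1.908) -> (-15.706,-3.053), length = 6
  seg 3: (-15.706,-3.053) -> (-23.559,-4.579), length = 8
  seg 4: (-23.559,-4.579) -> (-29.987,3.081), length = 10
  seg 5: (-29.987,3.081) -> (-33.844,7.677), length = 6
  seg 6: (-33.844,7.677) -> (-38.986,13.806), length = 8
  seg 7: (-38.986,13.806) -> (-35.402,23.141), length = 10
  seg 8: (-35.402,23.141) -> (-33.252,28.743), length = 6
  seg 9: (-33.252,28.743) -> (-30.385,36.212), length = 8
  seg 10: (-30.385,36.212) -> (-23.218,54.883), length = 20
Total = 92

Answer: 92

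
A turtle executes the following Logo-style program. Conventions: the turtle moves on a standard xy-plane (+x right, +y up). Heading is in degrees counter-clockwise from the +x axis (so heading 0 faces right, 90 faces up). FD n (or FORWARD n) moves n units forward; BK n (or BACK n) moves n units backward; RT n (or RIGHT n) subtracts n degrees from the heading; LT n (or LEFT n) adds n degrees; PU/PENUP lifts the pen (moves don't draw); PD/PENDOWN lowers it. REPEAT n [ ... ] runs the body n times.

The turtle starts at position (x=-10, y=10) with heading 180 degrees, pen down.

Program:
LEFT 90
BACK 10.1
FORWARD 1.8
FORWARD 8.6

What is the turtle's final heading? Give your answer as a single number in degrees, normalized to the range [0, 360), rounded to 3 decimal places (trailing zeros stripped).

Executing turtle program step by step:
Start: pos=(-10,10), heading=180, pen down
LT 90: heading 180 -> 270
BK 10.1: (-10,10) -> (-10,20.1) [heading=270, draw]
FD 1.8: (-10,20.1) -> (-10,18.3) [heading=270, draw]
FD 8.6: (-10,18.3) -> (-10,9.7) [heading=270, draw]
Final: pos=(-10,9.7), heading=270, 3 segment(s) drawn

Answer: 270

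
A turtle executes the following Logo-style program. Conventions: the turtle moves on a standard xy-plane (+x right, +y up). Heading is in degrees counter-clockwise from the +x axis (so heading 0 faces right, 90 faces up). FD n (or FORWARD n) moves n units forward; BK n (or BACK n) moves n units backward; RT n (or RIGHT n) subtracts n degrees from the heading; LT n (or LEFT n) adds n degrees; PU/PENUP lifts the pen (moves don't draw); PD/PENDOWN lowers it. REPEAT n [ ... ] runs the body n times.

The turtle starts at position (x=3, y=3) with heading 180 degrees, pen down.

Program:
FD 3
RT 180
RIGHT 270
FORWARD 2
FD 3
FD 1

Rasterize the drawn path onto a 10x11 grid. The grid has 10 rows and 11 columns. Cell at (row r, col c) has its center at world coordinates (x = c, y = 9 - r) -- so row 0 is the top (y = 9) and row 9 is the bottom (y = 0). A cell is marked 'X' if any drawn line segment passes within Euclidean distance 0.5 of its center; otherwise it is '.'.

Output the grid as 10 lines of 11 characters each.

Segment 0: (3,3) -> (0,3)
Segment 1: (0,3) -> (-0,5)
Segment 2: (-0,5) -> (-0,8)
Segment 3: (-0,8) -> (-0,9)

Answer: X..........
X..........
X..........
X..........
X..........
X..........
XXXX.......
...........
...........
...........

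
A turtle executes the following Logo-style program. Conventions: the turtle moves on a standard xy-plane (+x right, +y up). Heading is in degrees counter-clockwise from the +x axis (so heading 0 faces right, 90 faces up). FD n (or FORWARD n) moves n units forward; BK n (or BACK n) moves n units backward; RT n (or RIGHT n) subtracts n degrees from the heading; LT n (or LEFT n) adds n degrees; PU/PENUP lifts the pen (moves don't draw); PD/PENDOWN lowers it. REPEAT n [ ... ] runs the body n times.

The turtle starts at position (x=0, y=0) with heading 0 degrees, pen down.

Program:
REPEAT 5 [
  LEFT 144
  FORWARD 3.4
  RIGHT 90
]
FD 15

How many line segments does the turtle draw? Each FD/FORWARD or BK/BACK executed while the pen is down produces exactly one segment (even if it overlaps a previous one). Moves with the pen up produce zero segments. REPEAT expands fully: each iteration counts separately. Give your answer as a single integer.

Answer: 6

Derivation:
Executing turtle program step by step:
Start: pos=(0,0), heading=0, pen down
REPEAT 5 [
  -- iteration 1/5 --
  LT 144: heading 0 -> 144
  FD 3.4: (0,0) -> (-2.751,1.998) [heading=144, draw]
  RT 90: heading 144 -> 54
  -- iteration 2/5 --
  LT 144: heading 54 -> 198
  FD 3.4: (-2.751,1.998) -> (-5.984,0.948) [heading=198, draw]
  RT 90: heading 198 -> 108
  -- iteration 3/5 --
  LT 144: heading 108 -> 252
  FD 3.4: (-5.984,0.948) -> (-7.035,-2.286) [heading=252, draw]
  RT 90: heading 252 -> 162
  -- iteration 4/5 --
  LT 144: heading 162 -> 306
  FD 3.4: (-7.035,-2.286) -> (-5.036,-5.036) [heading=306, draw]
  RT 90: heading 306 -> 216
  -- iteration 5/5 --
  LT 144: heading 216 -> 0
  FD 3.4: (-5.036,-5.036) -> (-1.636,-5.036) [heading=0, draw]
  RT 90: heading 0 -> 270
]
FD 15: (-1.636,-5.036) -> (-1.636,-20.036) [heading=270, draw]
Final: pos=(-1.636,-20.036), heading=270, 6 segment(s) drawn
Segments drawn: 6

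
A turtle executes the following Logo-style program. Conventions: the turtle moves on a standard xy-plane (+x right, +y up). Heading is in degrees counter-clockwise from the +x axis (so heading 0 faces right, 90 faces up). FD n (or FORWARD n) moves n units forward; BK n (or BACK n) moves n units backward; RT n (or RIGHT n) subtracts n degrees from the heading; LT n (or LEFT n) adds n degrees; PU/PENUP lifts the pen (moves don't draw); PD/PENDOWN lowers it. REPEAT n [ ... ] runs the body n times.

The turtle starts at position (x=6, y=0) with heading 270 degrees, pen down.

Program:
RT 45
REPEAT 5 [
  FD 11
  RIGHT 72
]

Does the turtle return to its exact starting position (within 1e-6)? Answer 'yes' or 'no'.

Executing turtle program step by step:
Start: pos=(6,0), heading=270, pen down
RT 45: heading 270 -> 225
REPEAT 5 [
  -- iteration 1/5 --
  FD 11: (6,0) -> (-1.778,-7.778) [heading=225, draw]
  RT 72: heading 225 -> 153
  -- iteration 2/5 --
  FD 11: (-1.778,-7.778) -> (-11.579,-2.784) [heading=153, draw]
  RT 72: heading 153 -> 81
  -- iteration 3/5 --
  FD 11: (-11.579,-2.784) -> (-9.858,8.08) [heading=81, draw]
  RT 72: heading 81 -> 9
  -- iteration 4/5 --
  FD 11: (-9.858,8.08) -> (1.006,9.801) [heading=9, draw]
  RT 72: heading 9 -> 297
  -- iteration 5/5 --
  FD 11: (1.006,9.801) -> (6,0) [heading=297, draw]
  RT 72: heading 297 -> 225
]
Final: pos=(6,0), heading=225, 5 segment(s) drawn

Start position: (6, 0)
Final position: (6, 0)
Distance = 0; < 1e-6 -> CLOSED

Answer: yes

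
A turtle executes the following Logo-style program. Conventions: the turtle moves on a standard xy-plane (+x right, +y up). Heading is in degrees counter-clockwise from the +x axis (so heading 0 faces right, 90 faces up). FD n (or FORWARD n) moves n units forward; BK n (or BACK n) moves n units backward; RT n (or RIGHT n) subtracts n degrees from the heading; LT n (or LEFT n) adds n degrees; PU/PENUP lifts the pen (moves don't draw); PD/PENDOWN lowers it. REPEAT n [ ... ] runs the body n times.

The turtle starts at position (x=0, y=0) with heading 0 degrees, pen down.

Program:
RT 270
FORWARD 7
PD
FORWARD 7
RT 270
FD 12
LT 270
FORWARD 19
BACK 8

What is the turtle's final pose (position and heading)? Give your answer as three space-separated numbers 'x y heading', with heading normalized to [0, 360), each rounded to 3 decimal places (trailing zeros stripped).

Answer: -12 25 90

Derivation:
Executing turtle program step by step:
Start: pos=(0,0), heading=0, pen down
RT 270: heading 0 -> 90
FD 7: (0,0) -> (0,7) [heading=90, draw]
PD: pen down
FD 7: (0,7) -> (0,14) [heading=90, draw]
RT 270: heading 90 -> 180
FD 12: (0,14) -> (-12,14) [heading=180, draw]
LT 270: heading 180 -> 90
FD 19: (-12,14) -> (-12,33) [heading=90, draw]
BK 8: (-12,33) -> (-12,25) [heading=90, draw]
Final: pos=(-12,25), heading=90, 5 segment(s) drawn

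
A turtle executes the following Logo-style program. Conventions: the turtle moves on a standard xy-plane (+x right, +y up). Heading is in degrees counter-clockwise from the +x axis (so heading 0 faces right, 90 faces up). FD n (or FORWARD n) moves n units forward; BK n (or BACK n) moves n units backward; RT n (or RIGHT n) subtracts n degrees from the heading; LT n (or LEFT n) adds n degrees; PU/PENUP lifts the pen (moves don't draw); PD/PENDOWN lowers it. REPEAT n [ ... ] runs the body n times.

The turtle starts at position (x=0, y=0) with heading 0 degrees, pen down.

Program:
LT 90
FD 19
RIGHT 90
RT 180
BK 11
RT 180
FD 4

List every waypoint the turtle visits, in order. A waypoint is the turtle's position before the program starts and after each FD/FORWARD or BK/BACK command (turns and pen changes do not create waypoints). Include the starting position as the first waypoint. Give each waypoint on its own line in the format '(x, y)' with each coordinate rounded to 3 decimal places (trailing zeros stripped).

Answer: (0, 0)
(0, 19)
(11, 19)
(15, 19)

Derivation:
Executing turtle program step by step:
Start: pos=(0,0), heading=0, pen down
LT 90: heading 0 -> 90
FD 19: (0,0) -> (0,19) [heading=90, draw]
RT 90: heading 90 -> 0
RT 180: heading 0 -> 180
BK 11: (0,19) -> (11,19) [heading=180, draw]
RT 180: heading 180 -> 0
FD 4: (11,19) -> (15,19) [heading=0, draw]
Final: pos=(15,19), heading=0, 3 segment(s) drawn
Waypoints (4 total):
(0, 0)
(0, 19)
(11, 19)
(15, 19)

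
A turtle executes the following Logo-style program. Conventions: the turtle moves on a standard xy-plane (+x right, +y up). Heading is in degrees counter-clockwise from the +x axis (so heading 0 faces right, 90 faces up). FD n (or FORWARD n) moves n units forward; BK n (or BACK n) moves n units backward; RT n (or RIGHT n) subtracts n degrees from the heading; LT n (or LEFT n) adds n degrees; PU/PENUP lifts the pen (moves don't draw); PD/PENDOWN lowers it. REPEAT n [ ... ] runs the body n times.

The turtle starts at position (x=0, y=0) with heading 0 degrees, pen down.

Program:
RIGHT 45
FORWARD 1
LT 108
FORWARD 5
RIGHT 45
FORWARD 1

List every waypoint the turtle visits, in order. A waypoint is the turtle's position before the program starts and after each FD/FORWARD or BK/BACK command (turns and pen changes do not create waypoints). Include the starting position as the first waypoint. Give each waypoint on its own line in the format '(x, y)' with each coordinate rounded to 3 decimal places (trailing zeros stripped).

Executing turtle program step by step:
Start: pos=(0,0), heading=0, pen down
RT 45: heading 0 -> 315
FD 1: (0,0) -> (0.707,-0.707) [heading=315, draw]
LT 108: heading 315 -> 63
FD 5: (0.707,-0.707) -> (2.977,3.748) [heading=63, draw]
RT 45: heading 63 -> 18
FD 1: (2.977,3.748) -> (3.928,4.057) [heading=18, draw]
Final: pos=(3.928,4.057), heading=18, 3 segment(s) drawn
Waypoints (4 total):
(0, 0)
(0.707, -0.707)
(2.977, 3.748)
(3.928, 4.057)

Answer: (0, 0)
(0.707, -0.707)
(2.977, 3.748)
(3.928, 4.057)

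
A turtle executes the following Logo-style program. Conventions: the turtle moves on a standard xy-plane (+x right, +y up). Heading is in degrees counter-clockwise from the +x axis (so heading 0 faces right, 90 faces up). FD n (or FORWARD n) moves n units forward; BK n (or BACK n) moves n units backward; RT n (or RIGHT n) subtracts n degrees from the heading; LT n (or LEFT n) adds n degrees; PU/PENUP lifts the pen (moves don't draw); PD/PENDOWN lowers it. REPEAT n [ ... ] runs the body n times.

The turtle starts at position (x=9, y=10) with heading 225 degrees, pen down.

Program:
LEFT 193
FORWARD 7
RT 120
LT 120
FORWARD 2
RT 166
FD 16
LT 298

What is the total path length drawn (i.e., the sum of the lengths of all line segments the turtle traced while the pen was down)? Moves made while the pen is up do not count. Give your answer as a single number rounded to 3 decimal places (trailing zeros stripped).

Executing turtle program step by step:
Start: pos=(9,10), heading=225, pen down
LT 193: heading 225 -> 58
FD 7: (9,10) -> (12.709,15.936) [heading=58, draw]
RT 120: heading 58 -> 298
LT 120: heading 298 -> 58
FD 2: (12.709,15.936) -> (13.769,17.632) [heading=58, draw]
RT 166: heading 58 -> 252
FD 16: (13.769,17.632) -> (8.825,2.416) [heading=252, draw]
LT 298: heading 252 -> 190
Final: pos=(8.825,2.416), heading=190, 3 segment(s) drawn

Segment lengths:
  seg 1: (9,10) -> (12.709,15.936), length = 7
  seg 2: (12.709,15.936) -> (13.769,17.632), length = 2
  seg 3: (13.769,17.632) -> (8.825,2.416), length = 16
Total = 25

Answer: 25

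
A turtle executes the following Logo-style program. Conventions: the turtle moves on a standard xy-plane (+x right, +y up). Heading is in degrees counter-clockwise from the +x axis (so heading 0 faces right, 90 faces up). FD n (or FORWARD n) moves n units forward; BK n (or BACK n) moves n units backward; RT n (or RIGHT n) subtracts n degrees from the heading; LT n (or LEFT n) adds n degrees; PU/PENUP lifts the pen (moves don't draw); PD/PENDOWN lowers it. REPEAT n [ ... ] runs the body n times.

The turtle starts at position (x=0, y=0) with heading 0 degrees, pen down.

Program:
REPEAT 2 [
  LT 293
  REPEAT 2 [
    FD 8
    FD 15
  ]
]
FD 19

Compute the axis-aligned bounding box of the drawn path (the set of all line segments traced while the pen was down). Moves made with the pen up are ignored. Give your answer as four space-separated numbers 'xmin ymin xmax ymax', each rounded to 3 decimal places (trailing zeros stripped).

Executing turtle program step by step:
Start: pos=(0,0), heading=0, pen down
REPEAT 2 [
  -- iteration 1/2 --
  LT 293: heading 0 -> 293
  REPEAT 2 [
    -- iteration 1/2 --
    FD 8: (0,0) -> (3.126,-7.364) [heading=293, draw]
    FD 15: (3.126,-7.364) -> (8.987,-21.172) [heading=293, draw]
    -- iteration 2/2 --
    FD 8: (8.987,-21.172) -> (12.113,-28.536) [heading=293, draw]
    FD 15: (12.113,-28.536) -> (17.974,-42.343) [heading=293, draw]
  ]
  -- iteration 2/2 --
  LT 293: heading 293 -> 226
  REPEAT 2 [
    -- iteration 1/2 --
    FD 8: (17.974,-42.343) -> (12.416,-48.098) [heading=226, draw]
    FD 15: (12.416,-48.098) -> (1.996,-58.888) [heading=226, draw]
    -- iteration 2/2 --
    FD 8: (1.996,-58.888) -> (-3.561,-64.643) [heading=226, draw]
    FD 15: (-3.561,-64.643) -> (-13.981,-75.433) [heading=226, draw]
  ]
]
FD 19: (-13.981,-75.433) -> (-27.179,-89.1) [heading=226, draw]
Final: pos=(-27.179,-89.1), heading=226, 9 segment(s) drawn

Segment endpoints: x in {-27.179, -13.981, -3.561, 0, 1.996, 3.126, 8.987, 12.113, 12.416, 17.974}, y in {-89.1, -75.433, -64.643, -58.888, -48.098, -42.343, -28.536, -21.172, -7.364, 0}
xmin=-27.179, ymin=-89.1, xmax=17.974, ymax=0

Answer: -27.179 -89.1 17.974 0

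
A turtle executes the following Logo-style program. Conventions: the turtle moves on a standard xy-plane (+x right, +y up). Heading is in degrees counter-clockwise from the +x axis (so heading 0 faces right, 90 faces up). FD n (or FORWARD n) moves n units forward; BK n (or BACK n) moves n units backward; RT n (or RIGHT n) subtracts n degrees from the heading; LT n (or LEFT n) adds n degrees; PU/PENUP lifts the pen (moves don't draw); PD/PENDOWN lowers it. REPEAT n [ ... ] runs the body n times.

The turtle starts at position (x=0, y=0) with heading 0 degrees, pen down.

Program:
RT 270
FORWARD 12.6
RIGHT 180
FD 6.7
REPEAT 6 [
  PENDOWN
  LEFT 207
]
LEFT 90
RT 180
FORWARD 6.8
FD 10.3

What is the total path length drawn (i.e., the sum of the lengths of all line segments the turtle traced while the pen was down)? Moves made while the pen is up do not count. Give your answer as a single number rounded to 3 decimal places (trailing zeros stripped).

Executing turtle program step by step:
Start: pos=(0,0), heading=0, pen down
RT 270: heading 0 -> 90
FD 12.6: (0,0) -> (0,12.6) [heading=90, draw]
RT 180: heading 90 -> 270
FD 6.7: (0,12.6) -> (0,5.9) [heading=270, draw]
REPEAT 6 [
  -- iteration 1/6 --
  PD: pen down
  LT 207: heading 270 -> 117
  -- iteration 2/6 --
  PD: pen down
  LT 207: heading 117 -> 324
  -- iteration 3/6 --
  PD: pen down
  LT 207: heading 324 -> 171
  -- iteration 4/6 --
  PD: pen down
  LT 207: heading 171 -> 18
  -- iteration 5/6 --
  PD: pen down
  LT 207: heading 18 -> 225
  -- iteration 6/6 --
  PD: pen down
  LT 207: heading 225 -> 72
]
LT 90: heading 72 -> 162
RT 180: heading 162 -> 342
FD 6.8: (0,5.9) -> (6.467,3.799) [heading=342, draw]
FD 10.3: (6.467,3.799) -> (16.263,0.616) [heading=342, draw]
Final: pos=(16.263,0.616), heading=342, 4 segment(s) drawn

Segment lengths:
  seg 1: (0,0) -> (0,12.6), length = 12.6
  seg 2: (0,12.6) -> (0,5.9), length = 6.7
  seg 3: (0,5.9) -> (6.467,3.799), length = 6.8
  seg 4: (6.467,3.799) -> (16.263,0.616), length = 10.3
Total = 36.4

Answer: 36.4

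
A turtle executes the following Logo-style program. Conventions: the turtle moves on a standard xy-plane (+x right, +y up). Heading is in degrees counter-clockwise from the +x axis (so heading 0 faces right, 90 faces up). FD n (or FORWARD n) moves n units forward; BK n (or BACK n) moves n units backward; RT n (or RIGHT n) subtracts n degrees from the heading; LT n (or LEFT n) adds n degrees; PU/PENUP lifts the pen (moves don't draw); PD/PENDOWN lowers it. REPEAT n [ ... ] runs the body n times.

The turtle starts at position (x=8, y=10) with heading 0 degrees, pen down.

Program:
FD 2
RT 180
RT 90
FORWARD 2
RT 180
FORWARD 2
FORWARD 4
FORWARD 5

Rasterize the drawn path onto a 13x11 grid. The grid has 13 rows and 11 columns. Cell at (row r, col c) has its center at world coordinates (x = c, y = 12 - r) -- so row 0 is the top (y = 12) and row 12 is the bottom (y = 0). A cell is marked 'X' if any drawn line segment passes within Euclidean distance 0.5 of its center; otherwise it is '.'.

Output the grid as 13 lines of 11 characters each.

Answer: ..........X
..........X
........XXX
..........X
..........X
..........X
..........X
..........X
..........X
..........X
..........X
..........X
...........

Derivation:
Segment 0: (8,10) -> (10,10)
Segment 1: (10,10) -> (10,12)
Segment 2: (10,12) -> (10,10)
Segment 3: (10,10) -> (10,6)
Segment 4: (10,6) -> (10,1)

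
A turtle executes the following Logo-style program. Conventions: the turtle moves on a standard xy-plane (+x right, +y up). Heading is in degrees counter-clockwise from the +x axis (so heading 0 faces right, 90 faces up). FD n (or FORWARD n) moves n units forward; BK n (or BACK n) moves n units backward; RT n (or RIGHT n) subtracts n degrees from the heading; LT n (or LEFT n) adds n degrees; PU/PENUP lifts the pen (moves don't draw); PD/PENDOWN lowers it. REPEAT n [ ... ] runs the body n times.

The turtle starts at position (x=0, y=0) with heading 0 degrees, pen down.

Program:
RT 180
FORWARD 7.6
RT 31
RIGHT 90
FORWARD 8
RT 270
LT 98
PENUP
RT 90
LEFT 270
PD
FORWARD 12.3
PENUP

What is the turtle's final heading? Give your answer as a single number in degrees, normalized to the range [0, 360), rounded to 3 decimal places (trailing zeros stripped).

Executing turtle program step by step:
Start: pos=(0,0), heading=0, pen down
RT 180: heading 0 -> 180
FD 7.6: (0,0) -> (-7.6,0) [heading=180, draw]
RT 31: heading 180 -> 149
RT 90: heading 149 -> 59
FD 8: (-7.6,0) -> (-3.48,6.857) [heading=59, draw]
RT 270: heading 59 -> 149
LT 98: heading 149 -> 247
PU: pen up
RT 90: heading 247 -> 157
LT 270: heading 157 -> 67
PD: pen down
FD 12.3: (-3.48,6.857) -> (1.326,18.18) [heading=67, draw]
PU: pen up
Final: pos=(1.326,18.18), heading=67, 3 segment(s) drawn

Answer: 67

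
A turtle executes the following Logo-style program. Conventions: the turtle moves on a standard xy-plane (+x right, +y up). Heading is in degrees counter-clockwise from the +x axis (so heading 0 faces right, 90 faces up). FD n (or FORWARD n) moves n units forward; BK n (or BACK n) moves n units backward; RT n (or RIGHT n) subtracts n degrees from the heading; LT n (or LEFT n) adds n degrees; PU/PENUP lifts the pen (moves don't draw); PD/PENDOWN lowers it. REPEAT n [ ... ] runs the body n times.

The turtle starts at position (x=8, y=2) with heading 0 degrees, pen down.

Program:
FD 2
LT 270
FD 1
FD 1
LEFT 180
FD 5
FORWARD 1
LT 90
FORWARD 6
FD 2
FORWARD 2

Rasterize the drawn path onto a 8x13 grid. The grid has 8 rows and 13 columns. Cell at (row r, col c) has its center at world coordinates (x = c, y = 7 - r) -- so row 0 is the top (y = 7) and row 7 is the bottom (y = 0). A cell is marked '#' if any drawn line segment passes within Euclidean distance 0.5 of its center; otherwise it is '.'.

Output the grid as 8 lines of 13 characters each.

Segment 0: (8,2) -> (10,2)
Segment 1: (10,2) -> (10,1)
Segment 2: (10,1) -> (10,0)
Segment 3: (10,0) -> (10,5)
Segment 4: (10,5) -> (10,6)
Segment 5: (10,6) -> (4,6)
Segment 6: (4,6) -> (2,6)
Segment 7: (2,6) -> (0,6)

Answer: .............
###########..
..........#..
..........#..
..........#..
........###..
..........#..
..........#..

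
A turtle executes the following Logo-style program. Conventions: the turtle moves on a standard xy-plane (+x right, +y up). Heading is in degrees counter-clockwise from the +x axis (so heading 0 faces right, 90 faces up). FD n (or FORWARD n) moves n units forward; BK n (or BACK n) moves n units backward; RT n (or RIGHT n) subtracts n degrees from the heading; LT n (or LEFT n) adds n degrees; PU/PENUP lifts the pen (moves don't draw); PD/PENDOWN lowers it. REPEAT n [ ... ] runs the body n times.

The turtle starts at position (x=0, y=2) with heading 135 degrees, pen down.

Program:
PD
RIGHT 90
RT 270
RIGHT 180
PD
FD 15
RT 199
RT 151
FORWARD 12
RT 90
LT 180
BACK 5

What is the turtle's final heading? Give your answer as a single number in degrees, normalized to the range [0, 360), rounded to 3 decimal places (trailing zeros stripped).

Answer: 55

Derivation:
Executing turtle program step by step:
Start: pos=(0,2), heading=135, pen down
PD: pen down
RT 90: heading 135 -> 45
RT 270: heading 45 -> 135
RT 180: heading 135 -> 315
PD: pen down
FD 15: (0,2) -> (10.607,-8.607) [heading=315, draw]
RT 199: heading 315 -> 116
RT 151: heading 116 -> 325
FD 12: (10.607,-8.607) -> (20.436,-15.49) [heading=325, draw]
RT 90: heading 325 -> 235
LT 180: heading 235 -> 55
BK 5: (20.436,-15.49) -> (17.569,-19.585) [heading=55, draw]
Final: pos=(17.569,-19.585), heading=55, 3 segment(s) drawn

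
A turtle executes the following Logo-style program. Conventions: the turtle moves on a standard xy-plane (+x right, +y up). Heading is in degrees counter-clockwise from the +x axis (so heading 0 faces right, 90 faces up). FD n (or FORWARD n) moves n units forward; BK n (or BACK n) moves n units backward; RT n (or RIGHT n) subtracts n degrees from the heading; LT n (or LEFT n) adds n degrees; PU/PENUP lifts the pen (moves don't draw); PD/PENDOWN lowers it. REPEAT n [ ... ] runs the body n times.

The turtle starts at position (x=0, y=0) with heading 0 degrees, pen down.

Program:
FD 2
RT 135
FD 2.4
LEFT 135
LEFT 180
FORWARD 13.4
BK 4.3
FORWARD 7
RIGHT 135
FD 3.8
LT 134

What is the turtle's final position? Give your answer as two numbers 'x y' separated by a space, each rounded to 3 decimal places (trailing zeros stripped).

Executing turtle program step by step:
Start: pos=(0,0), heading=0, pen down
FD 2: (0,0) -> (2,0) [heading=0, draw]
RT 135: heading 0 -> 225
FD 2.4: (2,0) -> (0.303,-1.697) [heading=225, draw]
LT 135: heading 225 -> 0
LT 180: heading 0 -> 180
FD 13.4: (0.303,-1.697) -> (-13.097,-1.697) [heading=180, draw]
BK 4.3: (-13.097,-1.697) -> (-8.797,-1.697) [heading=180, draw]
FD 7: (-8.797,-1.697) -> (-15.797,-1.697) [heading=180, draw]
RT 135: heading 180 -> 45
FD 3.8: (-15.797,-1.697) -> (-13.11,0.99) [heading=45, draw]
LT 134: heading 45 -> 179
Final: pos=(-13.11,0.99), heading=179, 6 segment(s) drawn

Answer: -13.11 0.99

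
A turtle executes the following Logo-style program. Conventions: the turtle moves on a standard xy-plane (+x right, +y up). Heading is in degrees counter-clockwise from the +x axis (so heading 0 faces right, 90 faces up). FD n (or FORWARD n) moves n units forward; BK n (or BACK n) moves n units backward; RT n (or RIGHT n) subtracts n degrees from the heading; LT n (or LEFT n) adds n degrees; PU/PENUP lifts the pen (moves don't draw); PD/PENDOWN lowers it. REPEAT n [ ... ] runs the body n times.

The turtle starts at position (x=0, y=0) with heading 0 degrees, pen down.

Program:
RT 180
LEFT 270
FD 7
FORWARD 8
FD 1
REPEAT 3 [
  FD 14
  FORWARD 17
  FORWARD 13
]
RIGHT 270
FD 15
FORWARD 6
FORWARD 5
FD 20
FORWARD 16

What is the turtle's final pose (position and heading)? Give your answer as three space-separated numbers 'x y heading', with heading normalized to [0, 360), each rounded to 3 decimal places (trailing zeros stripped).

Answer: -62 148 180

Derivation:
Executing turtle program step by step:
Start: pos=(0,0), heading=0, pen down
RT 180: heading 0 -> 180
LT 270: heading 180 -> 90
FD 7: (0,0) -> (0,7) [heading=90, draw]
FD 8: (0,7) -> (0,15) [heading=90, draw]
FD 1: (0,15) -> (0,16) [heading=90, draw]
REPEAT 3 [
  -- iteration 1/3 --
  FD 14: (0,16) -> (0,30) [heading=90, draw]
  FD 17: (0,30) -> (0,47) [heading=90, draw]
  FD 13: (0,47) -> (0,60) [heading=90, draw]
  -- iteration 2/3 --
  FD 14: (0,60) -> (0,74) [heading=90, draw]
  FD 17: (0,74) -> (0,91) [heading=90, draw]
  FD 13: (0,91) -> (0,104) [heading=90, draw]
  -- iteration 3/3 --
  FD 14: (0,104) -> (0,118) [heading=90, draw]
  FD 17: (0,118) -> (0,135) [heading=90, draw]
  FD 13: (0,135) -> (0,148) [heading=90, draw]
]
RT 270: heading 90 -> 180
FD 15: (0,148) -> (-15,148) [heading=180, draw]
FD 6: (-15,148) -> (-21,148) [heading=180, draw]
FD 5: (-21,148) -> (-26,148) [heading=180, draw]
FD 20: (-26,148) -> (-46,148) [heading=180, draw]
FD 16: (-46,148) -> (-62,148) [heading=180, draw]
Final: pos=(-62,148), heading=180, 17 segment(s) drawn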